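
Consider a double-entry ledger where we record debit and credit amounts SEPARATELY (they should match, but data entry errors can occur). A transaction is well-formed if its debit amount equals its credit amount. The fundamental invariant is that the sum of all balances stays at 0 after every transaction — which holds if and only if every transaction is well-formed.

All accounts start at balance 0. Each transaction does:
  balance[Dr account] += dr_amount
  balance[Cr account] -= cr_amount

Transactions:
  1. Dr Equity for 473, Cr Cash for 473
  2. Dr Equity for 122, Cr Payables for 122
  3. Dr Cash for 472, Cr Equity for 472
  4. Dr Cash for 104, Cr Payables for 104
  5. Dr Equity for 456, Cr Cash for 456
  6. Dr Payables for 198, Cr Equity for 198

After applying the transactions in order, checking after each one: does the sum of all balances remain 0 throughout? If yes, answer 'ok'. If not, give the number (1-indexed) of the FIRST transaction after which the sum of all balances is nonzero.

Answer: ok

Derivation:
After txn 1: dr=473 cr=473 sum_balances=0
After txn 2: dr=122 cr=122 sum_balances=0
After txn 3: dr=472 cr=472 sum_balances=0
After txn 4: dr=104 cr=104 sum_balances=0
After txn 5: dr=456 cr=456 sum_balances=0
After txn 6: dr=198 cr=198 sum_balances=0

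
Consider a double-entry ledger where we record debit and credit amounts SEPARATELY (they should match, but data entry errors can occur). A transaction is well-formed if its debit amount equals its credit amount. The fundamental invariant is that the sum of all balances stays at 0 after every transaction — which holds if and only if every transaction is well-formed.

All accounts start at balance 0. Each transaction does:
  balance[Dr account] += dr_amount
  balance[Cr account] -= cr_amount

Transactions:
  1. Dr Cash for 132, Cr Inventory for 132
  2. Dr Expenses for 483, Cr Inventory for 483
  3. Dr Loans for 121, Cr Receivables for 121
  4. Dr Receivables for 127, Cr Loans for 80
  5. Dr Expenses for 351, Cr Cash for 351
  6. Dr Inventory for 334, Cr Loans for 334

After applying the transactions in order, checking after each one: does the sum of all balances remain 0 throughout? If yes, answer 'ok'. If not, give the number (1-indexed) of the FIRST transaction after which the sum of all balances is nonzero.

Answer: 4

Derivation:
After txn 1: dr=132 cr=132 sum_balances=0
After txn 2: dr=483 cr=483 sum_balances=0
After txn 3: dr=121 cr=121 sum_balances=0
After txn 4: dr=127 cr=80 sum_balances=47
After txn 5: dr=351 cr=351 sum_balances=47
After txn 6: dr=334 cr=334 sum_balances=47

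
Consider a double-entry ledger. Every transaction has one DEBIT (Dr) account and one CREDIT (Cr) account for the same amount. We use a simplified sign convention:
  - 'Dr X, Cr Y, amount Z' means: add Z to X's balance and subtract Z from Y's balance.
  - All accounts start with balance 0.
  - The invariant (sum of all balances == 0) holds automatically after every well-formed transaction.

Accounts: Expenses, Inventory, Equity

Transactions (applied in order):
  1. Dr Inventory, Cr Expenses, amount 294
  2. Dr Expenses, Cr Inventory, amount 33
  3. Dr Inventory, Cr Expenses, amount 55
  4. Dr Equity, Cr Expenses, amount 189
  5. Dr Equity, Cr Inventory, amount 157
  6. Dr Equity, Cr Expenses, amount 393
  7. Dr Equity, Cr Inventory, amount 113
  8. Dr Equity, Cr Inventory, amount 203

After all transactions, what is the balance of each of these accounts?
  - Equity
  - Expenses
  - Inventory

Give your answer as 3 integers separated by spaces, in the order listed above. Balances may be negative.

Answer: 1055 -898 -157

Derivation:
After txn 1 (Dr Inventory, Cr Expenses, amount 294): Expenses=-294 Inventory=294
After txn 2 (Dr Expenses, Cr Inventory, amount 33): Expenses=-261 Inventory=261
After txn 3 (Dr Inventory, Cr Expenses, amount 55): Expenses=-316 Inventory=316
After txn 4 (Dr Equity, Cr Expenses, amount 189): Equity=189 Expenses=-505 Inventory=316
After txn 5 (Dr Equity, Cr Inventory, amount 157): Equity=346 Expenses=-505 Inventory=159
After txn 6 (Dr Equity, Cr Expenses, amount 393): Equity=739 Expenses=-898 Inventory=159
After txn 7 (Dr Equity, Cr Inventory, amount 113): Equity=852 Expenses=-898 Inventory=46
After txn 8 (Dr Equity, Cr Inventory, amount 203): Equity=1055 Expenses=-898 Inventory=-157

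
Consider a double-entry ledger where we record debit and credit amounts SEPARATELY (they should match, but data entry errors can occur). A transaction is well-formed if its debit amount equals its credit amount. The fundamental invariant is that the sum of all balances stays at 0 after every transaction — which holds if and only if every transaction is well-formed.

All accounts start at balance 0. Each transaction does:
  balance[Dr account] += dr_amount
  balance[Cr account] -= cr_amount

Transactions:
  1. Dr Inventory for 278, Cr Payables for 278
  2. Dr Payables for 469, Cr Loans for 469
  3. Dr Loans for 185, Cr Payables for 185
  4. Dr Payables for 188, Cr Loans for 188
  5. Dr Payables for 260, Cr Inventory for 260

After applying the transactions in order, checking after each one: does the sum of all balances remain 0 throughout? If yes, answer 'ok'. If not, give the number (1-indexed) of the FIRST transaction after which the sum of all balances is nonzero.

Answer: ok

Derivation:
After txn 1: dr=278 cr=278 sum_balances=0
After txn 2: dr=469 cr=469 sum_balances=0
After txn 3: dr=185 cr=185 sum_balances=0
After txn 4: dr=188 cr=188 sum_balances=0
After txn 5: dr=260 cr=260 sum_balances=0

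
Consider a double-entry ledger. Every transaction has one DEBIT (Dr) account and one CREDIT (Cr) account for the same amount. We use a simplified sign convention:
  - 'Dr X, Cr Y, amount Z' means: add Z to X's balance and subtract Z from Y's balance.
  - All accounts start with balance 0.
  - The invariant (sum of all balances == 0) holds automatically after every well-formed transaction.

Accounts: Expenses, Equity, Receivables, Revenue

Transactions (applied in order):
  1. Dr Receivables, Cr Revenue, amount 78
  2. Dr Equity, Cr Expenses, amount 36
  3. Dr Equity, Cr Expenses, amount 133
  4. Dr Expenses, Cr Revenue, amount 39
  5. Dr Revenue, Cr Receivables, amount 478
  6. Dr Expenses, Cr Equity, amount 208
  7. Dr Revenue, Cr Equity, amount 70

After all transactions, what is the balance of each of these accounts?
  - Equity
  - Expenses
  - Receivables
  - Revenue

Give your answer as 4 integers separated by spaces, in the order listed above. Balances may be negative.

Answer: -109 78 -400 431

Derivation:
After txn 1 (Dr Receivables, Cr Revenue, amount 78): Receivables=78 Revenue=-78
After txn 2 (Dr Equity, Cr Expenses, amount 36): Equity=36 Expenses=-36 Receivables=78 Revenue=-78
After txn 3 (Dr Equity, Cr Expenses, amount 133): Equity=169 Expenses=-169 Receivables=78 Revenue=-78
After txn 4 (Dr Expenses, Cr Revenue, amount 39): Equity=169 Expenses=-130 Receivables=78 Revenue=-117
After txn 5 (Dr Revenue, Cr Receivables, amount 478): Equity=169 Expenses=-130 Receivables=-400 Revenue=361
After txn 6 (Dr Expenses, Cr Equity, amount 208): Equity=-39 Expenses=78 Receivables=-400 Revenue=361
After txn 7 (Dr Revenue, Cr Equity, amount 70): Equity=-109 Expenses=78 Receivables=-400 Revenue=431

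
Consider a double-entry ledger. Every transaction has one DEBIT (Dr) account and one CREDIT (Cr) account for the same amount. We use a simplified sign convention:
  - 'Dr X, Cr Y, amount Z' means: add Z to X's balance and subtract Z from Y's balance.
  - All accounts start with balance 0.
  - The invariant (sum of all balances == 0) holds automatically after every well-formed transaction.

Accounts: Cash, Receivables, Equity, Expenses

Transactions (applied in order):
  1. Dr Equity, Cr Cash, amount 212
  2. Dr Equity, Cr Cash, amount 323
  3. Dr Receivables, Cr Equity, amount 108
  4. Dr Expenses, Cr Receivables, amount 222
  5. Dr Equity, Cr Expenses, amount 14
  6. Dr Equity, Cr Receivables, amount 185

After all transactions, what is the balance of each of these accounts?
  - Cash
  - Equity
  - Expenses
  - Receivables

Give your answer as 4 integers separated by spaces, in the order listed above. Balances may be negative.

After txn 1 (Dr Equity, Cr Cash, amount 212): Cash=-212 Equity=212
After txn 2 (Dr Equity, Cr Cash, amount 323): Cash=-535 Equity=535
After txn 3 (Dr Receivables, Cr Equity, amount 108): Cash=-535 Equity=427 Receivables=108
After txn 4 (Dr Expenses, Cr Receivables, amount 222): Cash=-535 Equity=427 Expenses=222 Receivables=-114
After txn 5 (Dr Equity, Cr Expenses, amount 14): Cash=-535 Equity=441 Expenses=208 Receivables=-114
After txn 6 (Dr Equity, Cr Receivables, amount 185): Cash=-535 Equity=626 Expenses=208 Receivables=-299

Answer: -535 626 208 -299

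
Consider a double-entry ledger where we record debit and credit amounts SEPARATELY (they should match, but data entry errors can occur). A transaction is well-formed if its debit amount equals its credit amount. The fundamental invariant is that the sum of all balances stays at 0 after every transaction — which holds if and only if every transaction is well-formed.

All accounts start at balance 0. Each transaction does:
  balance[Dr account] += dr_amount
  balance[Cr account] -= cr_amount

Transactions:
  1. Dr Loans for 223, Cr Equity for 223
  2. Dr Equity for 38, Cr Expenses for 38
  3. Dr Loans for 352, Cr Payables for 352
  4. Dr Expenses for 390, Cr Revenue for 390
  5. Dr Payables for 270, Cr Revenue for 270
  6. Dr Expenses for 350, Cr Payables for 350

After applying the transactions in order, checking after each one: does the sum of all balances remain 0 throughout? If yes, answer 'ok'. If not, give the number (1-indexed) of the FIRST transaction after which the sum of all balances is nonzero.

Answer: ok

Derivation:
After txn 1: dr=223 cr=223 sum_balances=0
After txn 2: dr=38 cr=38 sum_balances=0
After txn 3: dr=352 cr=352 sum_balances=0
After txn 4: dr=390 cr=390 sum_balances=0
After txn 5: dr=270 cr=270 sum_balances=0
After txn 6: dr=350 cr=350 sum_balances=0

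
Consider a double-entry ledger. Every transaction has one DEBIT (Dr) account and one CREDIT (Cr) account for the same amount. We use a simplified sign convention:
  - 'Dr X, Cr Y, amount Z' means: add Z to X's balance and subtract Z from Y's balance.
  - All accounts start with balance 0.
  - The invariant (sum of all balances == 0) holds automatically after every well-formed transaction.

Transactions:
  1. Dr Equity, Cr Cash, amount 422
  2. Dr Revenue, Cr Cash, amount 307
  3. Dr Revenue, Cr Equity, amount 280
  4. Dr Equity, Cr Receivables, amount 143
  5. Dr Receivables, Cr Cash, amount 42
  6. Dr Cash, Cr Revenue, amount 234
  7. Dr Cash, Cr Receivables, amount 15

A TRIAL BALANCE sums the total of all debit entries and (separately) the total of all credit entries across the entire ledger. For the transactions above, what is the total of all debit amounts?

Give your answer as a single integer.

Txn 1: debit+=422
Txn 2: debit+=307
Txn 3: debit+=280
Txn 4: debit+=143
Txn 5: debit+=42
Txn 6: debit+=234
Txn 7: debit+=15
Total debits = 1443

Answer: 1443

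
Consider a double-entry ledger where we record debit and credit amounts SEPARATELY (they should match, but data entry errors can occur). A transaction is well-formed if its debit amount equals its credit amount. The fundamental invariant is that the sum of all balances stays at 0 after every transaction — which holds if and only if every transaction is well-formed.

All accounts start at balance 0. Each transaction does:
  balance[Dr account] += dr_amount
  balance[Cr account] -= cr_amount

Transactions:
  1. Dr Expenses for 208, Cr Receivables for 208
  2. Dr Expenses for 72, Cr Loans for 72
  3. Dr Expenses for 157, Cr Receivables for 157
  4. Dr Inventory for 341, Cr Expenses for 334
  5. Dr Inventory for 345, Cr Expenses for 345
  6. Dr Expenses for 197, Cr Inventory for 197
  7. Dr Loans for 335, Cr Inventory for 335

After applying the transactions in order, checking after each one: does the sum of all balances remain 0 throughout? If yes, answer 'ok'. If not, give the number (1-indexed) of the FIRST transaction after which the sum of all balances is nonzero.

After txn 1: dr=208 cr=208 sum_balances=0
After txn 2: dr=72 cr=72 sum_balances=0
After txn 3: dr=157 cr=157 sum_balances=0
After txn 4: dr=341 cr=334 sum_balances=7
After txn 5: dr=345 cr=345 sum_balances=7
After txn 6: dr=197 cr=197 sum_balances=7
After txn 7: dr=335 cr=335 sum_balances=7

Answer: 4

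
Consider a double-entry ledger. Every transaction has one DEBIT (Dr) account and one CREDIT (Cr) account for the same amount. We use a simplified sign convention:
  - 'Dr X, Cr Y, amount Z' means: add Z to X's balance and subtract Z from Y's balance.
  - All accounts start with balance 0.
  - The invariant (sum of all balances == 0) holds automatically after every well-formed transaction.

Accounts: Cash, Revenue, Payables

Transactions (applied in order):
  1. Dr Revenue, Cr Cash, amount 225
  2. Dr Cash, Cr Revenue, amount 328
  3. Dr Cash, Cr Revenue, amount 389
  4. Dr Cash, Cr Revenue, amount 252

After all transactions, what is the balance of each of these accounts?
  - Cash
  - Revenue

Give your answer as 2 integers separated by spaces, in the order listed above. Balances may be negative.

After txn 1 (Dr Revenue, Cr Cash, amount 225): Cash=-225 Revenue=225
After txn 2 (Dr Cash, Cr Revenue, amount 328): Cash=103 Revenue=-103
After txn 3 (Dr Cash, Cr Revenue, amount 389): Cash=492 Revenue=-492
After txn 4 (Dr Cash, Cr Revenue, amount 252): Cash=744 Revenue=-744

Answer: 744 -744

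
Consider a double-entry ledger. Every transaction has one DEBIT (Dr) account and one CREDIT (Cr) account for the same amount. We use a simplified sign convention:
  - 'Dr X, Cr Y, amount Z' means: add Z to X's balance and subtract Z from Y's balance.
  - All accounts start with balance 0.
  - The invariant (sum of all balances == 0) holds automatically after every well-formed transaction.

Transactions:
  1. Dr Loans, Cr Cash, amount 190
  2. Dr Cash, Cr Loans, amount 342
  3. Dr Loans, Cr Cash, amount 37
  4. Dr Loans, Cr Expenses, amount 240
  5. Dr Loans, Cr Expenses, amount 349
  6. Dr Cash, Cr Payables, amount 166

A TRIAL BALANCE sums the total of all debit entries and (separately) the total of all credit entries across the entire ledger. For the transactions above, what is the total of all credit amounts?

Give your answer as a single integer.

Txn 1: credit+=190
Txn 2: credit+=342
Txn 3: credit+=37
Txn 4: credit+=240
Txn 5: credit+=349
Txn 6: credit+=166
Total credits = 1324

Answer: 1324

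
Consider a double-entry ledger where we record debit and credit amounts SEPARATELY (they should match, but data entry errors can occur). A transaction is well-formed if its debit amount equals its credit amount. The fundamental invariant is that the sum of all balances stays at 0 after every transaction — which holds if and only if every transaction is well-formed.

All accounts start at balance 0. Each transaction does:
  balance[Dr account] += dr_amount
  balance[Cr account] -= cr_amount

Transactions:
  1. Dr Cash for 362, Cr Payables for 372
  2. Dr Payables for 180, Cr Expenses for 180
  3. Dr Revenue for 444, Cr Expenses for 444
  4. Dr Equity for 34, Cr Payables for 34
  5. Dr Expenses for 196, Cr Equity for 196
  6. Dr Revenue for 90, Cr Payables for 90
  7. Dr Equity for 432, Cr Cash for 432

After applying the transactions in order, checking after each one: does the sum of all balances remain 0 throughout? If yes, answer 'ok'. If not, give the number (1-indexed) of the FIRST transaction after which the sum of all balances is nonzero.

After txn 1: dr=362 cr=372 sum_balances=-10
After txn 2: dr=180 cr=180 sum_balances=-10
After txn 3: dr=444 cr=444 sum_balances=-10
After txn 4: dr=34 cr=34 sum_balances=-10
After txn 5: dr=196 cr=196 sum_balances=-10
After txn 6: dr=90 cr=90 sum_balances=-10
After txn 7: dr=432 cr=432 sum_balances=-10

Answer: 1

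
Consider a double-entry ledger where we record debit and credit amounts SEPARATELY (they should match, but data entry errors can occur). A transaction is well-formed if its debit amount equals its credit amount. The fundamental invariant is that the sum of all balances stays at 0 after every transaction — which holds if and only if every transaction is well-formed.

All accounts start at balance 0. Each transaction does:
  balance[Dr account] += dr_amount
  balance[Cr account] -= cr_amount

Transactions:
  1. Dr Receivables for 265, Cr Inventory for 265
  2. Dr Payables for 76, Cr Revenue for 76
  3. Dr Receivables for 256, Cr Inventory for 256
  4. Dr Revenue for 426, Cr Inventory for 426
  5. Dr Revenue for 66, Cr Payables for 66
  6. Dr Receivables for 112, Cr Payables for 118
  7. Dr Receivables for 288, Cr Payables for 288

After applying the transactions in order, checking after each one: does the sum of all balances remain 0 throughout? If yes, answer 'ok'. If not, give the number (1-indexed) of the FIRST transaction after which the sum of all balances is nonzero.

After txn 1: dr=265 cr=265 sum_balances=0
After txn 2: dr=76 cr=76 sum_balances=0
After txn 3: dr=256 cr=256 sum_balances=0
After txn 4: dr=426 cr=426 sum_balances=0
After txn 5: dr=66 cr=66 sum_balances=0
After txn 6: dr=112 cr=118 sum_balances=-6
After txn 7: dr=288 cr=288 sum_balances=-6

Answer: 6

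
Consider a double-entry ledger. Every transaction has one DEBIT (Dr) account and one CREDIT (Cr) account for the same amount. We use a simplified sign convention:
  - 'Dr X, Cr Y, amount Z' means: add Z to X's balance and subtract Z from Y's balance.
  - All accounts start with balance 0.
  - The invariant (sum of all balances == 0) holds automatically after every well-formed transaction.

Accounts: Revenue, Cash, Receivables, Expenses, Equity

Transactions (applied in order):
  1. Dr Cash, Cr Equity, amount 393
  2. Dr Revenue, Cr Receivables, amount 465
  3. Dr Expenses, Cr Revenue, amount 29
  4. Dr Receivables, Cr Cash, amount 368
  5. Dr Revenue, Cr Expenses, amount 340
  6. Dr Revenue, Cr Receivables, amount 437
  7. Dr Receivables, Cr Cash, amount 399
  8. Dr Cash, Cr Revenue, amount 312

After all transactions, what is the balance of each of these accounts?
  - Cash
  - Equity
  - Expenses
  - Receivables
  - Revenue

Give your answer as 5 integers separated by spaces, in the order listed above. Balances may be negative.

After txn 1 (Dr Cash, Cr Equity, amount 393): Cash=393 Equity=-393
After txn 2 (Dr Revenue, Cr Receivables, amount 465): Cash=393 Equity=-393 Receivables=-465 Revenue=465
After txn 3 (Dr Expenses, Cr Revenue, amount 29): Cash=393 Equity=-393 Expenses=29 Receivables=-465 Revenue=436
After txn 4 (Dr Receivables, Cr Cash, amount 368): Cash=25 Equity=-393 Expenses=29 Receivables=-97 Revenue=436
After txn 5 (Dr Revenue, Cr Expenses, amount 340): Cash=25 Equity=-393 Expenses=-311 Receivables=-97 Revenue=776
After txn 6 (Dr Revenue, Cr Receivables, amount 437): Cash=25 Equity=-393 Expenses=-311 Receivables=-534 Revenue=1213
After txn 7 (Dr Receivables, Cr Cash, amount 399): Cash=-374 Equity=-393 Expenses=-311 Receivables=-135 Revenue=1213
After txn 8 (Dr Cash, Cr Revenue, amount 312): Cash=-62 Equity=-393 Expenses=-311 Receivables=-135 Revenue=901

Answer: -62 -393 -311 -135 901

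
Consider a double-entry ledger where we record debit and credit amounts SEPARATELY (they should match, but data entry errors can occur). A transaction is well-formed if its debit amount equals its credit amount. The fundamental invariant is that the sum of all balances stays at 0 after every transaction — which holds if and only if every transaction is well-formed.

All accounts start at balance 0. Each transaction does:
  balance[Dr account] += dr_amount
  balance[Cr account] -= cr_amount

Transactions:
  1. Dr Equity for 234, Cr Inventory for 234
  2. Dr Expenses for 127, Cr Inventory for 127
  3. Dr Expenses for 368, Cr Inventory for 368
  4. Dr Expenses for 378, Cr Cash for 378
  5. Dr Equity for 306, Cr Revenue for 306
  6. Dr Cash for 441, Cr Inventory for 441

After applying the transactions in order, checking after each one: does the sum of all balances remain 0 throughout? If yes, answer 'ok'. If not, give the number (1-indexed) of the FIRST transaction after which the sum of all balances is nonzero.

Answer: ok

Derivation:
After txn 1: dr=234 cr=234 sum_balances=0
After txn 2: dr=127 cr=127 sum_balances=0
After txn 3: dr=368 cr=368 sum_balances=0
After txn 4: dr=378 cr=378 sum_balances=0
After txn 5: dr=306 cr=306 sum_balances=0
After txn 6: dr=441 cr=441 sum_balances=0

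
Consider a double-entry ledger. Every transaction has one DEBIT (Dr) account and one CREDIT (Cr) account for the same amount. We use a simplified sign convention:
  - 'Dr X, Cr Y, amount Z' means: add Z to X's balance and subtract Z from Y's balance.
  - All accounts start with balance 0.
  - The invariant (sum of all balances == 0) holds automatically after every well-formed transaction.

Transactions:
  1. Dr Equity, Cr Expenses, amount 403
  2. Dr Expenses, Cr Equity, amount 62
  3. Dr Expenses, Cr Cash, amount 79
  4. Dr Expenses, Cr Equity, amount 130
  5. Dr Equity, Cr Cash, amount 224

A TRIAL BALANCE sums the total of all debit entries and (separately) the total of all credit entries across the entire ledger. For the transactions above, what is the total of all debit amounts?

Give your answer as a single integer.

Answer: 898

Derivation:
Txn 1: debit+=403
Txn 2: debit+=62
Txn 3: debit+=79
Txn 4: debit+=130
Txn 5: debit+=224
Total debits = 898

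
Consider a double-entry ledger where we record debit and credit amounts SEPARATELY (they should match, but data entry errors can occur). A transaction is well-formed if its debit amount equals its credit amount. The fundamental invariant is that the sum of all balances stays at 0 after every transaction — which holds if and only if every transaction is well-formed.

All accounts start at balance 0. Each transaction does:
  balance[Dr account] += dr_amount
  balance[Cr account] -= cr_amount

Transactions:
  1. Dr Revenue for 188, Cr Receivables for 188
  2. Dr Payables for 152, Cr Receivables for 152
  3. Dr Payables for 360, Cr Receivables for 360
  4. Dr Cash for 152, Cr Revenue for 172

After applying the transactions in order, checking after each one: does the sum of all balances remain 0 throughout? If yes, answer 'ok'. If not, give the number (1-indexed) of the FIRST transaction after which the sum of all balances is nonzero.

Answer: 4

Derivation:
After txn 1: dr=188 cr=188 sum_balances=0
After txn 2: dr=152 cr=152 sum_balances=0
After txn 3: dr=360 cr=360 sum_balances=0
After txn 4: dr=152 cr=172 sum_balances=-20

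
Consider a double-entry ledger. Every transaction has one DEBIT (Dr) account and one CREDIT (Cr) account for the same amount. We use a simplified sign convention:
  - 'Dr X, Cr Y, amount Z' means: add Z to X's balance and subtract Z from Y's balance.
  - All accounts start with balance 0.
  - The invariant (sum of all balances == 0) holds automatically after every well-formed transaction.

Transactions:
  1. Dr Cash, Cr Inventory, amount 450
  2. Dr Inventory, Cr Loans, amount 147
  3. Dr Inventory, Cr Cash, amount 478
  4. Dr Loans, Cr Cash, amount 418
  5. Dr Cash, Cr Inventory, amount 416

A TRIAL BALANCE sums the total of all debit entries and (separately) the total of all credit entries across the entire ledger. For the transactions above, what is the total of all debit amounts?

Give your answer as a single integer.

Answer: 1909

Derivation:
Txn 1: debit+=450
Txn 2: debit+=147
Txn 3: debit+=478
Txn 4: debit+=418
Txn 5: debit+=416
Total debits = 1909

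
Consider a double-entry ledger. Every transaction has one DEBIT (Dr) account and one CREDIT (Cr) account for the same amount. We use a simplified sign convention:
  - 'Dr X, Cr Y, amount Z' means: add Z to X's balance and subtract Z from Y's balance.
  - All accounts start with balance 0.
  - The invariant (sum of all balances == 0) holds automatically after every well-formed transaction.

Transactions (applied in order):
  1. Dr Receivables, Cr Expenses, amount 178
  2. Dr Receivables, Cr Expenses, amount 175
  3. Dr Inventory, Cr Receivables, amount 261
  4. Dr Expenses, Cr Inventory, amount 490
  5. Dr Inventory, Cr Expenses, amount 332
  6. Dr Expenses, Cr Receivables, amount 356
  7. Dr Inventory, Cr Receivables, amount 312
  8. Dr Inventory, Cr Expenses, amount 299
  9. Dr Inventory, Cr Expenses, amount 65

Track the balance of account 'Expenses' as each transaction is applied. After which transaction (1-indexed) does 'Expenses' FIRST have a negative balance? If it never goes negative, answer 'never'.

After txn 1: Expenses=-178

Answer: 1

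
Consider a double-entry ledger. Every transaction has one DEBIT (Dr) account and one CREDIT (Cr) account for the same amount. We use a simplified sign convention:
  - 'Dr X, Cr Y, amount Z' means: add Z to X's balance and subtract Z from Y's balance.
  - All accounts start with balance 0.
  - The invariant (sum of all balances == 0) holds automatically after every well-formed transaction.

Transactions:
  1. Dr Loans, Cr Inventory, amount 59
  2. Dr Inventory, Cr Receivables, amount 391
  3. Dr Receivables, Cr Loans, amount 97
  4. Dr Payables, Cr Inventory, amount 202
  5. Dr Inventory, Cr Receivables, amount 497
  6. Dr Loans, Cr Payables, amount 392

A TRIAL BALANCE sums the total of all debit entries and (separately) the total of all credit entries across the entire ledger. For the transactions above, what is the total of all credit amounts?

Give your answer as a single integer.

Txn 1: credit+=59
Txn 2: credit+=391
Txn 3: credit+=97
Txn 4: credit+=202
Txn 5: credit+=497
Txn 6: credit+=392
Total credits = 1638

Answer: 1638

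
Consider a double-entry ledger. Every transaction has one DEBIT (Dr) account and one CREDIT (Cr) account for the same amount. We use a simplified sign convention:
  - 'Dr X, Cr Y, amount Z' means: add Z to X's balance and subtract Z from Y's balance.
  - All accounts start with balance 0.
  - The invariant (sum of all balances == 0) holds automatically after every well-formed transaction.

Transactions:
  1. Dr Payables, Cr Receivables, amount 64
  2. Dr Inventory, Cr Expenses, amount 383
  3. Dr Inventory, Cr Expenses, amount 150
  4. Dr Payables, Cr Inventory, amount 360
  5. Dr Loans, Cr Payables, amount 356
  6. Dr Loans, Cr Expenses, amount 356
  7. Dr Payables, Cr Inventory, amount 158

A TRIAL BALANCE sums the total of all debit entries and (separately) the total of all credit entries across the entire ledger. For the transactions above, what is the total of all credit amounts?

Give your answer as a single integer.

Answer: 1827

Derivation:
Txn 1: credit+=64
Txn 2: credit+=383
Txn 3: credit+=150
Txn 4: credit+=360
Txn 5: credit+=356
Txn 6: credit+=356
Txn 7: credit+=158
Total credits = 1827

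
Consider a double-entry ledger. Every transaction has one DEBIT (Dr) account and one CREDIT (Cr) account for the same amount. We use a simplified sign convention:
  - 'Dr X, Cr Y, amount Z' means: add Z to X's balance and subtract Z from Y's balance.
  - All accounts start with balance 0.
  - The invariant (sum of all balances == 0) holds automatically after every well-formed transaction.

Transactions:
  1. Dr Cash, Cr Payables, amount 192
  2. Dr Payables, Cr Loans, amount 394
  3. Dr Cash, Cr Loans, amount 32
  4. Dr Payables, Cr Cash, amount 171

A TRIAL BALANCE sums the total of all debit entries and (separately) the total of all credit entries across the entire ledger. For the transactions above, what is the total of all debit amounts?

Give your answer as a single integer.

Answer: 789

Derivation:
Txn 1: debit+=192
Txn 2: debit+=394
Txn 3: debit+=32
Txn 4: debit+=171
Total debits = 789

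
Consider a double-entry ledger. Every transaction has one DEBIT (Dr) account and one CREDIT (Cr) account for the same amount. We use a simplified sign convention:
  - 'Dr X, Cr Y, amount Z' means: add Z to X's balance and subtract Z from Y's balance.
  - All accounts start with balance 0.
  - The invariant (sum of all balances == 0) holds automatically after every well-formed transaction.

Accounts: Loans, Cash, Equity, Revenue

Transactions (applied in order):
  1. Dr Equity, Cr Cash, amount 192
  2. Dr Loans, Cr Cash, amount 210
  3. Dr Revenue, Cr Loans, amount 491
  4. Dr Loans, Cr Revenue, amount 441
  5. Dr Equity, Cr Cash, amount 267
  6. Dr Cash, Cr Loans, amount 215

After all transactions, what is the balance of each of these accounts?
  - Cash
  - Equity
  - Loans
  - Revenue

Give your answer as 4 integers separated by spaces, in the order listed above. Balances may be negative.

After txn 1 (Dr Equity, Cr Cash, amount 192): Cash=-192 Equity=192
After txn 2 (Dr Loans, Cr Cash, amount 210): Cash=-402 Equity=192 Loans=210
After txn 3 (Dr Revenue, Cr Loans, amount 491): Cash=-402 Equity=192 Loans=-281 Revenue=491
After txn 4 (Dr Loans, Cr Revenue, amount 441): Cash=-402 Equity=192 Loans=160 Revenue=50
After txn 5 (Dr Equity, Cr Cash, amount 267): Cash=-669 Equity=459 Loans=160 Revenue=50
After txn 6 (Dr Cash, Cr Loans, amount 215): Cash=-454 Equity=459 Loans=-55 Revenue=50

Answer: -454 459 -55 50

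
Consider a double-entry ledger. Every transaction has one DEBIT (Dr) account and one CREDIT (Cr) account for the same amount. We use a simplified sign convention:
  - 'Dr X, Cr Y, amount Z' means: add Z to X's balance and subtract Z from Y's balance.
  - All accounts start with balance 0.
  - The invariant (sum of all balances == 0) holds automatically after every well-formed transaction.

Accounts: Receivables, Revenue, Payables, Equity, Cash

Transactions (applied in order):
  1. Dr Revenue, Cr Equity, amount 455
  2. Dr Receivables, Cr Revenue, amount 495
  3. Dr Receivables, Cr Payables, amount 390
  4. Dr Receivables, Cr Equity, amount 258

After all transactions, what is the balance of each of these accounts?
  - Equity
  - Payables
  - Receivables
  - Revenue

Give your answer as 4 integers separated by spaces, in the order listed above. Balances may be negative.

After txn 1 (Dr Revenue, Cr Equity, amount 455): Equity=-455 Revenue=455
After txn 2 (Dr Receivables, Cr Revenue, amount 495): Equity=-455 Receivables=495 Revenue=-40
After txn 3 (Dr Receivables, Cr Payables, amount 390): Equity=-455 Payables=-390 Receivables=885 Revenue=-40
After txn 4 (Dr Receivables, Cr Equity, amount 258): Equity=-713 Payables=-390 Receivables=1143 Revenue=-40

Answer: -713 -390 1143 -40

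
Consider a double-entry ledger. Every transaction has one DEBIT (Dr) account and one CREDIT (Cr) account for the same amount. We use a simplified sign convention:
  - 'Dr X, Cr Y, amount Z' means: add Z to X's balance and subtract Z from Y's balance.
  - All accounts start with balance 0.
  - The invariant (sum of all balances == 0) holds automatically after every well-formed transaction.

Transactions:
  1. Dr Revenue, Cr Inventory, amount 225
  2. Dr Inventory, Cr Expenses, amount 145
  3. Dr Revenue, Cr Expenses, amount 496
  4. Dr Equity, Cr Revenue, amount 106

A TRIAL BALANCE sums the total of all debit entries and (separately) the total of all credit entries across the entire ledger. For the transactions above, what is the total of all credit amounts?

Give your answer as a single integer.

Answer: 972

Derivation:
Txn 1: credit+=225
Txn 2: credit+=145
Txn 3: credit+=496
Txn 4: credit+=106
Total credits = 972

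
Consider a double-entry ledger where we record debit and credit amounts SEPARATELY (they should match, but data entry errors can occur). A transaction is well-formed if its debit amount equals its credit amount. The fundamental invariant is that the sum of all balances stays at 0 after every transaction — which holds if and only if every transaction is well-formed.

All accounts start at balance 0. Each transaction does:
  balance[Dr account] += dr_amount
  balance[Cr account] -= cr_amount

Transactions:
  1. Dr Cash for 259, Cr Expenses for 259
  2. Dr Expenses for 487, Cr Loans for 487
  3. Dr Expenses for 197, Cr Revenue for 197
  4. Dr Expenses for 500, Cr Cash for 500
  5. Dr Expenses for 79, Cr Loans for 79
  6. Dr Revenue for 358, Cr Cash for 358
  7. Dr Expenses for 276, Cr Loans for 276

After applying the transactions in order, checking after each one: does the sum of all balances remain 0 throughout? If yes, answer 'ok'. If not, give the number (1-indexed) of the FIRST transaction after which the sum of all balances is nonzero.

After txn 1: dr=259 cr=259 sum_balances=0
After txn 2: dr=487 cr=487 sum_balances=0
After txn 3: dr=197 cr=197 sum_balances=0
After txn 4: dr=500 cr=500 sum_balances=0
After txn 5: dr=79 cr=79 sum_balances=0
After txn 6: dr=358 cr=358 sum_balances=0
After txn 7: dr=276 cr=276 sum_balances=0

Answer: ok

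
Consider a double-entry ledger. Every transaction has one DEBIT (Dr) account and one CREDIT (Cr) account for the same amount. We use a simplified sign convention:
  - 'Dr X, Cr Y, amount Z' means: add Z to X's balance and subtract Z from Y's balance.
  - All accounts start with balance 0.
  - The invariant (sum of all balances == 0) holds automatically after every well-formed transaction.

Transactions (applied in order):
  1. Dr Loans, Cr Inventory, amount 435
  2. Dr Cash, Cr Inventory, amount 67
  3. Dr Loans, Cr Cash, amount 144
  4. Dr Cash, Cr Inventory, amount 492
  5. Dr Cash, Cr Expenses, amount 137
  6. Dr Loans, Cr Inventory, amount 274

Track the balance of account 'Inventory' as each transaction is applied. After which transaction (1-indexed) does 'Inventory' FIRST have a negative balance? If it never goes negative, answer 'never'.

Answer: 1

Derivation:
After txn 1: Inventory=-435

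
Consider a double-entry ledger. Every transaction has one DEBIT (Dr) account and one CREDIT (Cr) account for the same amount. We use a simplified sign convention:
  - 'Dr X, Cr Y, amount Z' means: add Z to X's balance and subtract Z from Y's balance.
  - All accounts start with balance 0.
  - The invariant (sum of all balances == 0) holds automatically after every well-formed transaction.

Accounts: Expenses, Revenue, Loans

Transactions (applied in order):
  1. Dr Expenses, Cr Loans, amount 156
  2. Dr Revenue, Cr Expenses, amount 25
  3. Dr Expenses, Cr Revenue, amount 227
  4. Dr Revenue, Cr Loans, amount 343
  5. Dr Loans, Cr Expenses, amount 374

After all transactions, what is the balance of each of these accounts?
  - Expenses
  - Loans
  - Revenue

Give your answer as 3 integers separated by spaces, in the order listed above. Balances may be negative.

After txn 1 (Dr Expenses, Cr Loans, amount 156): Expenses=156 Loans=-156
After txn 2 (Dr Revenue, Cr Expenses, amount 25): Expenses=131 Loans=-156 Revenue=25
After txn 3 (Dr Expenses, Cr Revenue, amount 227): Expenses=358 Loans=-156 Revenue=-202
After txn 4 (Dr Revenue, Cr Loans, amount 343): Expenses=358 Loans=-499 Revenue=141
After txn 5 (Dr Loans, Cr Expenses, amount 374): Expenses=-16 Loans=-125 Revenue=141

Answer: -16 -125 141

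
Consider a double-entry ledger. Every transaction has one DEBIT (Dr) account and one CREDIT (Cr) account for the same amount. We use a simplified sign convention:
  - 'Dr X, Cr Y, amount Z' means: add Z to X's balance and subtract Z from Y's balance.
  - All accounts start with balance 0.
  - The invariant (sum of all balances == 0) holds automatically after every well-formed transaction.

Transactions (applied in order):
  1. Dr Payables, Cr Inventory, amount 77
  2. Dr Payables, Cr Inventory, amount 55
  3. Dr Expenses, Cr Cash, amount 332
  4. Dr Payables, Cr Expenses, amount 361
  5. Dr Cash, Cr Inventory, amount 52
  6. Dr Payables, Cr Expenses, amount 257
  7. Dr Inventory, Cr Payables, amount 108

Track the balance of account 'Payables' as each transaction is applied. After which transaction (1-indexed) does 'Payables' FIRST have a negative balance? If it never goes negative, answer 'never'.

Answer: never

Derivation:
After txn 1: Payables=77
After txn 2: Payables=132
After txn 3: Payables=132
After txn 4: Payables=493
After txn 5: Payables=493
After txn 6: Payables=750
After txn 7: Payables=642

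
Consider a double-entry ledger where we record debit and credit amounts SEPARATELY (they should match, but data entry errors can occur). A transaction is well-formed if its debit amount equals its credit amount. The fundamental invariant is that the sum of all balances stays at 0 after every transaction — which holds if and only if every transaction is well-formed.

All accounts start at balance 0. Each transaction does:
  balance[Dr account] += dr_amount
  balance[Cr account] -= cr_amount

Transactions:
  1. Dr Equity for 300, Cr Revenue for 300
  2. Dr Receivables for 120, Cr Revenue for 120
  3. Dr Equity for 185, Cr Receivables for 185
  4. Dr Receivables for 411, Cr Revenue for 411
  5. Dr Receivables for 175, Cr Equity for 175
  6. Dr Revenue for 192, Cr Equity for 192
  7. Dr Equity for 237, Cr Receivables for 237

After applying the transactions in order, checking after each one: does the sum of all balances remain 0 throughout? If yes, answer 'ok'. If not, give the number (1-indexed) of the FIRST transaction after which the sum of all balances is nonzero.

Answer: ok

Derivation:
After txn 1: dr=300 cr=300 sum_balances=0
After txn 2: dr=120 cr=120 sum_balances=0
After txn 3: dr=185 cr=185 sum_balances=0
After txn 4: dr=411 cr=411 sum_balances=0
After txn 5: dr=175 cr=175 sum_balances=0
After txn 6: dr=192 cr=192 sum_balances=0
After txn 7: dr=237 cr=237 sum_balances=0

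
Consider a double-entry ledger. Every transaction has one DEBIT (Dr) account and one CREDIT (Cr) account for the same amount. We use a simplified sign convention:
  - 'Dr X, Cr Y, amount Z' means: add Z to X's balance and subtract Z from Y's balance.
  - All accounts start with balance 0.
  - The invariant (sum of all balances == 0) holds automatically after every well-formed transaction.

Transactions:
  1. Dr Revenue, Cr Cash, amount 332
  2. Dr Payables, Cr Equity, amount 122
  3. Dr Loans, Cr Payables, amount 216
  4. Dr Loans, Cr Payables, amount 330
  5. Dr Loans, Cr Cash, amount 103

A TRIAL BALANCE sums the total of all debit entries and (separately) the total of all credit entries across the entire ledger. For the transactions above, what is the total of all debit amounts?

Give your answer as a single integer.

Txn 1: debit+=332
Txn 2: debit+=122
Txn 3: debit+=216
Txn 4: debit+=330
Txn 5: debit+=103
Total debits = 1103

Answer: 1103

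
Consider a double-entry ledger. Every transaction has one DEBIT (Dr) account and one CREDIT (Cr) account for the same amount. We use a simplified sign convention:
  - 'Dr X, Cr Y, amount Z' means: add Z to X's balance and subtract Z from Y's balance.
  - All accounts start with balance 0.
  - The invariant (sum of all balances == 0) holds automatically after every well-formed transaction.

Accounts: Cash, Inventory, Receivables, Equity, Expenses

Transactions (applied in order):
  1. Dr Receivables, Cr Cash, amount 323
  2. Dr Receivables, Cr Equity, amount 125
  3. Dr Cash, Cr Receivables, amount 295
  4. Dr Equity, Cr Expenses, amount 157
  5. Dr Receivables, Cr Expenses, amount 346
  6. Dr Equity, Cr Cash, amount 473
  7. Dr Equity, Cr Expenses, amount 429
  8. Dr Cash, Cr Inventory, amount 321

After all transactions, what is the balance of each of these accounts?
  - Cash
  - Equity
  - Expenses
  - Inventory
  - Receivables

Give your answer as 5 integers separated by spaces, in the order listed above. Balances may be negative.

After txn 1 (Dr Receivables, Cr Cash, amount 323): Cash=-323 Receivables=323
After txn 2 (Dr Receivables, Cr Equity, amount 125): Cash=-323 Equity=-125 Receivables=448
After txn 3 (Dr Cash, Cr Receivables, amount 295): Cash=-28 Equity=-125 Receivables=153
After txn 4 (Dr Equity, Cr Expenses, amount 157): Cash=-28 Equity=32 Expenses=-157 Receivables=153
After txn 5 (Dr Receivables, Cr Expenses, amount 346): Cash=-28 Equity=32 Expenses=-503 Receivables=499
After txn 6 (Dr Equity, Cr Cash, amount 473): Cash=-501 Equity=505 Expenses=-503 Receivables=499
After txn 7 (Dr Equity, Cr Expenses, amount 429): Cash=-501 Equity=934 Expenses=-932 Receivables=499
After txn 8 (Dr Cash, Cr Inventory, amount 321): Cash=-180 Equity=934 Expenses=-932 Inventory=-321 Receivables=499

Answer: -180 934 -932 -321 499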